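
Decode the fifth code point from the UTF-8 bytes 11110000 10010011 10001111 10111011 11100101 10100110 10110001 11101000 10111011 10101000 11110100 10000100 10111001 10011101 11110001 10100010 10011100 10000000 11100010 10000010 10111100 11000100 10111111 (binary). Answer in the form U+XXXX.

Offset 0: leading byte 0xF0 = 11110000 → 4-byte char #1 = F0 93 8F BB.
Offset 4: leading byte 0xE5 = 11100101 → 3-byte char #2 = E5 A6 B1.
Offset 7: leading byte 0xE8 = 11101000 → 3-byte char #3 = E8 BB A8.
Offset 10: leading byte 0xF4 = 11110100 → 4-byte char #4 = F4 84 B9 9D.
Offset 14: leading byte 0xF1 = 11110001 → 4-byte char #5 = F1 A2 9C 80.
Leading byte 0xF1 = 11110001 matches 11110xxx → 4-byte sequence.
Byte 1: 0xF1 = 11110001, payload 001 (3 bits).
Byte 2: 0xA2 = 10100010 (10xxxxxx ✓), payload 100010.
Byte 3: 0x9C = 10011100 (10xxxxxx ✓), payload 011100.
Byte 4: 0x80 = 10000000 (10xxxxxx ✓), payload 000000.
Concatenate: 001100010011100000000 = 0x62700 (21 bits → U+62700).

U+62700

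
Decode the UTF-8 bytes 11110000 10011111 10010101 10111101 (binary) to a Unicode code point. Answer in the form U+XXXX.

Leading byte 0xF0 = 11110000 matches 11110xxx → 4-byte sequence.
Byte 1: 0xF0 = 11110000, payload 000 (3 bits).
Byte 2: 0x9F = 10011111 (10xxxxxx ✓), payload 011111.
Byte 3: 0x95 = 10010101 (10xxxxxx ✓), payload 010101.
Byte 4: 0xBD = 10111101 (10xxxxxx ✓), payload 111101.
Concatenate: 000011111010101111101 = 0x1F57D (21 bits → U+1F57D).

U+1F57D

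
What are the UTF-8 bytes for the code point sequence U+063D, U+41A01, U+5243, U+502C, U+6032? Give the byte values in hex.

D8 BD F1 81 A8 81 E5 89 83 E5 80 AC E6 80 B2

U+063D: 2-byte form → D8 BD.
U+41A01: 4-byte form → F1 81 A8 81.
U+5243: 3-byte form → E5 89 83.
U+502C: 3-byte form → E5 80 AC.
U+6032: 3-byte form → E6 80 B2.
Concatenated (15 bytes): D8 BD F1 81 A8 81 E5 89 83 E5 80 AC E6 80 B2.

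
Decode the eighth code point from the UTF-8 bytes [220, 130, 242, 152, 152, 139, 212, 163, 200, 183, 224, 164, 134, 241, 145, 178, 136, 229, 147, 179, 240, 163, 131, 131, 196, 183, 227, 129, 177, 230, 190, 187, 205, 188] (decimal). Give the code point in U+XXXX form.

Offset 0: leading byte 0xDC = 11011100 → 2-byte char #1 = DC 82.
Offset 2: leading byte 0xF2 = 11110010 → 4-byte char #2 = F2 98 98 8B.
Offset 6: leading byte 0xD4 = 11010100 → 2-byte char #3 = D4 A3.
Offset 8: leading byte 0xC8 = 11001000 → 2-byte char #4 = C8 B7.
Offset 10: leading byte 0xE0 = 11100000 → 3-byte char #5 = E0 A4 86.
Offset 13: leading byte 0xF1 = 11110001 → 4-byte char #6 = F1 91 B2 88.
Offset 17: leading byte 0xE5 = 11100101 → 3-byte char #7 = E5 93 B3.
Offset 20: leading byte 0xF0 = 11110000 → 4-byte char #8 = F0 A3 83 83.
Leading byte 0xF0 = 11110000 matches 11110xxx → 4-byte sequence.
Byte 1: 0xF0 = 11110000, payload 000 (3 bits).
Byte 2: 0xA3 = 10100011 (10xxxxxx ✓), payload 100011.
Byte 3: 0x83 = 10000011 (10xxxxxx ✓), payload 000011.
Byte 4: 0x83 = 10000011 (10xxxxxx ✓), payload 000011.
Concatenate: 000100011000011000011 = 0x230C3 (21 bits → U+230C3).

U+230C3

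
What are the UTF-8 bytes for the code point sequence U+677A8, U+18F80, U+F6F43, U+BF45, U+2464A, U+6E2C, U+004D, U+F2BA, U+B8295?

U+677A8: 4-byte form → F1 A7 9E A8.
U+18F80: 4-byte form → F0 98 BE 80.
U+F6F43: 4-byte form → F3 B6 BD 83.
U+BF45: 3-byte form → EB BD 85.
U+2464A: 4-byte form → F0 A4 99 8A.
U+6E2C: 3-byte form → E6 B8 AC.
U+004D: 1-byte form → 4D.
U+F2BA: 3-byte form → EF 8A BA.
U+B8295: 4-byte form → F2 B8 8A 95.
Concatenated (30 bytes): F1 A7 9E A8 F0 98 BE 80 F3 B6 BD 83 EB BD 85 F0 A4 99 8A E6 B8 AC 4D EF 8A BA F2 B8 8A 95.

F1 A7 9E A8 F0 98 BE 80 F3 B6 BD 83 EB BD 85 F0 A4 99 8A E6 B8 AC 4D EF 8A BA F2 B8 8A 95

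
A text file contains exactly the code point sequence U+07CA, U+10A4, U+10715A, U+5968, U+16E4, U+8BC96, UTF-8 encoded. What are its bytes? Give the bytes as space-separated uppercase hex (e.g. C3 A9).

DF 8A E1 82 A4 F4 87 85 9A E5 A5 A8 E1 9B A4 F2 8B B2 96

U+07CA: 2-byte form → DF 8A.
U+10A4: 3-byte form → E1 82 A4.
U+10715A: 4-byte form → F4 87 85 9A.
U+5968: 3-byte form → E5 A5 A8.
U+16E4: 3-byte form → E1 9B A4.
U+8BC96: 4-byte form → F2 8B B2 96.
Concatenated (19 bytes): DF 8A E1 82 A4 F4 87 85 9A E5 A5 A8 E1 9B A4 F2 8B B2 96.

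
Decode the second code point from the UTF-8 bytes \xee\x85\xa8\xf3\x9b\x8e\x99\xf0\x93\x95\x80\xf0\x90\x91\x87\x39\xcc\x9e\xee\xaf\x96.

Offset 0: leading byte 0xEE = 11101110 → 3-byte char #1 = EE 85 A8.
Offset 3: leading byte 0xF3 = 11110011 → 4-byte char #2 = F3 9B 8E 99.
Leading byte 0xF3 = 11110011 matches 11110xxx → 4-byte sequence.
Byte 1: 0xF3 = 11110011, payload 011 (3 bits).
Byte 2: 0x9B = 10011011 (10xxxxxx ✓), payload 011011.
Byte 3: 0x8E = 10001110 (10xxxxxx ✓), payload 001110.
Byte 4: 0x99 = 10011001 (10xxxxxx ✓), payload 011001.
Concatenate: 011011011001110011001 = 0xDB399 (21 bits → U+DB399).

U+DB399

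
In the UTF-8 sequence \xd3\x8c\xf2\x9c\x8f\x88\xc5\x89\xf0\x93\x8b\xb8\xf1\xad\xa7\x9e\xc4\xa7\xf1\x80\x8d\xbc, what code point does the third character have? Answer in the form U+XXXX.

U+0149

Offset 0: leading byte 0xD3 = 11010011 → 2-byte char #1 = D3 8C.
Offset 2: leading byte 0xF2 = 11110010 → 4-byte char #2 = F2 9C 8F 88.
Offset 6: leading byte 0xC5 = 11000101 → 2-byte char #3 = C5 89.
Leading byte 0xC5 = 11000101 matches 110xxxxx → 2-byte sequence.
Byte 1: 0xC5 = 11000101, payload 00101 (5 bits).
Byte 2: 0x89 = 10001001 (10xxxxxx ✓), payload 001001.
Concatenate: 00101001001 = 0x149 (11 bits → U+0149).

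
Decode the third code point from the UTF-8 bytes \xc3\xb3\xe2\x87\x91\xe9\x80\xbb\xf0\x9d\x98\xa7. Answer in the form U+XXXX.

U+903B

Offset 0: leading byte 0xC3 = 11000011 → 2-byte char #1 = C3 B3.
Offset 2: leading byte 0xE2 = 11100010 → 3-byte char #2 = E2 87 91.
Offset 5: leading byte 0xE9 = 11101001 → 3-byte char #3 = E9 80 BB.
Leading byte 0xE9 = 11101001 matches 1110xxxx → 3-byte sequence.
Byte 1: 0xE9 = 11101001, payload 1001 (4 bits).
Byte 2: 0x80 = 10000000 (10xxxxxx ✓), payload 000000.
Byte 3: 0xBB = 10111011 (10xxxxxx ✓), payload 111011.
Concatenate: 1001000000111011 = 0x903B (16 bits → U+903B).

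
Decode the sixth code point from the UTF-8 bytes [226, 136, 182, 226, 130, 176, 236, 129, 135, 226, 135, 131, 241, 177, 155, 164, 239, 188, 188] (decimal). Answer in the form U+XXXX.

Offset 0: leading byte 0xE2 = 11100010 → 3-byte char #1 = E2 88 B6.
Offset 3: leading byte 0xE2 = 11100010 → 3-byte char #2 = E2 82 B0.
Offset 6: leading byte 0xEC = 11101100 → 3-byte char #3 = EC 81 87.
Offset 9: leading byte 0xE2 = 11100010 → 3-byte char #4 = E2 87 83.
Offset 12: leading byte 0xF1 = 11110001 → 4-byte char #5 = F1 B1 9B A4.
Offset 16: leading byte 0xEF = 11101111 → 3-byte char #6 = EF BC BC.
Leading byte 0xEF = 11101111 matches 1110xxxx → 3-byte sequence.
Byte 1: 0xEF = 11101111, payload 1111 (4 bits).
Byte 2: 0xBC = 10111100 (10xxxxxx ✓), payload 111100.
Byte 3: 0xBC = 10111100 (10xxxxxx ✓), payload 111100.
Concatenate: 1111111100111100 = 0xFF3C (16 bits → U+FF3C).

U+FF3C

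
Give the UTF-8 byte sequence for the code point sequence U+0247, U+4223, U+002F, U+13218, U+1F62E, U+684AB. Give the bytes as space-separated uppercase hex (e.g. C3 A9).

C9 87 E4 88 A3 2F F0 93 88 98 F0 9F 98 AE F1 A8 92 AB

U+0247: 2-byte form → C9 87.
U+4223: 3-byte form → E4 88 A3.
U+002F: 1-byte form → 2F.
U+13218: 4-byte form → F0 93 88 98.
U+1F62E: 4-byte form → F0 9F 98 AE.
U+684AB: 4-byte form → F1 A8 92 AB.
Concatenated (18 bytes): C9 87 E4 88 A3 2F F0 93 88 98 F0 9F 98 AE F1 A8 92 AB.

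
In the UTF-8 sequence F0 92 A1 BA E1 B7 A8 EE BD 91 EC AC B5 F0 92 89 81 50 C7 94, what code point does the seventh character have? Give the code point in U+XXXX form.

Offset 0: leading byte 0xF0 = 11110000 → 4-byte char #1 = F0 92 A1 BA.
Offset 4: leading byte 0xE1 = 11100001 → 3-byte char #2 = E1 B7 A8.
Offset 7: leading byte 0xEE = 11101110 → 3-byte char #3 = EE BD 91.
Offset 10: leading byte 0xEC = 11101100 → 3-byte char #4 = EC AC B5.
Offset 13: leading byte 0xF0 = 11110000 → 4-byte char #5 = F0 92 89 81.
Offset 17: leading byte 0x50 = 01010000 → 1-byte char #6 = 50.
Offset 18: leading byte 0xC7 = 11000111 → 2-byte char #7 = C7 94.
Leading byte 0xC7 = 11000111 matches 110xxxxx → 2-byte sequence.
Byte 1: 0xC7 = 11000111, payload 00111 (5 bits).
Byte 2: 0x94 = 10010100 (10xxxxxx ✓), payload 010100.
Concatenate: 00111010100 = 0x1D4 (11 bits → U+01D4).

U+01D4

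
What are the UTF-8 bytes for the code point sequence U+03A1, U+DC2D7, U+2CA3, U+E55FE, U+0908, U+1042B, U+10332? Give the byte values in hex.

U+03A1: 2-byte form → CE A1.
U+DC2D7: 4-byte form → F3 9C 8B 97.
U+2CA3: 3-byte form → E2 B2 A3.
U+E55FE: 4-byte form → F3 A5 97 BE.
U+0908: 3-byte form → E0 A4 88.
U+1042B: 4-byte form → F0 90 90 AB.
U+10332: 4-byte form → F0 90 8C B2.
Concatenated (24 bytes): CE A1 F3 9C 8B 97 E2 B2 A3 F3 A5 97 BE E0 A4 88 F0 90 90 AB F0 90 8C B2.

CE A1 F3 9C 8B 97 E2 B2 A3 F3 A5 97 BE E0 A4 88 F0 90 90 AB F0 90 8C B2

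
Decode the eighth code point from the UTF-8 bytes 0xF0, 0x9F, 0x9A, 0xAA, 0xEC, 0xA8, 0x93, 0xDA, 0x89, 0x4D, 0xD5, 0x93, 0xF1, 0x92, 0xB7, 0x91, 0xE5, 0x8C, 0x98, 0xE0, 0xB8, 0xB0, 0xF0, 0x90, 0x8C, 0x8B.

Offset 0: leading byte 0xF0 = 11110000 → 4-byte char #1 = F0 9F 9A AA.
Offset 4: leading byte 0xEC = 11101100 → 3-byte char #2 = EC A8 93.
Offset 7: leading byte 0xDA = 11011010 → 2-byte char #3 = DA 89.
Offset 9: leading byte 0x4D = 01001101 → 1-byte char #4 = 4D.
Offset 10: leading byte 0xD5 = 11010101 → 2-byte char #5 = D5 93.
Offset 12: leading byte 0xF1 = 11110001 → 4-byte char #6 = F1 92 B7 91.
Offset 16: leading byte 0xE5 = 11100101 → 3-byte char #7 = E5 8C 98.
Offset 19: leading byte 0xE0 = 11100000 → 3-byte char #8 = E0 B8 B0.
Leading byte 0xE0 = 11100000 matches 1110xxxx → 3-byte sequence.
Byte 1: 0xE0 = 11100000, payload 0000 (4 bits).
Byte 2: 0xB8 = 10111000 (10xxxxxx ✓), payload 111000.
Byte 3: 0xB0 = 10110000 (10xxxxxx ✓), payload 110000.
Concatenate: 0000111000110000 = 0xE30 (16 bits → U+0E30).

U+0E30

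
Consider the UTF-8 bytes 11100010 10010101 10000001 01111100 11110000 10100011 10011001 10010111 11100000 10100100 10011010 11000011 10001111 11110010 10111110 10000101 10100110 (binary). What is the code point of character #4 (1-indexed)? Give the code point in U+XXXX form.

U+091A

Offset 0: leading byte 0xE2 = 11100010 → 3-byte char #1 = E2 95 81.
Offset 3: leading byte 0x7C = 01111100 → 1-byte char #2 = 7C.
Offset 4: leading byte 0xF0 = 11110000 → 4-byte char #3 = F0 A3 99 97.
Offset 8: leading byte 0xE0 = 11100000 → 3-byte char #4 = E0 A4 9A.
Leading byte 0xE0 = 11100000 matches 1110xxxx → 3-byte sequence.
Byte 1: 0xE0 = 11100000, payload 0000 (4 bits).
Byte 2: 0xA4 = 10100100 (10xxxxxx ✓), payload 100100.
Byte 3: 0x9A = 10011010 (10xxxxxx ✓), payload 011010.
Concatenate: 0000100100011010 = 0x91A (16 bits → U+091A).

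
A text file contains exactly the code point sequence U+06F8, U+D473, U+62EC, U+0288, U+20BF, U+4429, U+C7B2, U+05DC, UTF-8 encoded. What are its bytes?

DB B8 ED 91 B3 E6 8B AC CA 88 E2 82 BF E4 90 A9 EC 9E B2 D7 9C

U+06F8: 2-byte form → DB B8.
U+D473: 3-byte form → ED 91 B3.
U+62EC: 3-byte form → E6 8B AC.
U+0288: 2-byte form → CA 88.
U+20BF: 3-byte form → E2 82 BF.
U+4429: 3-byte form → E4 90 A9.
U+C7B2: 3-byte form → EC 9E B2.
U+05DC: 2-byte form → D7 9C.
Concatenated (21 bytes): DB B8 ED 91 B3 E6 8B AC CA 88 E2 82 BF E4 90 A9 EC 9E B2 D7 9C.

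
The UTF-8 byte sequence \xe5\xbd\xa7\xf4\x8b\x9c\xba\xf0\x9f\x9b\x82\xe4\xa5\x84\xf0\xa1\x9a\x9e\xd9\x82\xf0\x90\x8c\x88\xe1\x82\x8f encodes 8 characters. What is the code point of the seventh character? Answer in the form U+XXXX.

Offset 0: leading byte 0xE5 = 11100101 → 3-byte char #1 = E5 BD A7.
Offset 3: leading byte 0xF4 = 11110100 → 4-byte char #2 = F4 8B 9C BA.
Offset 7: leading byte 0xF0 = 11110000 → 4-byte char #3 = F0 9F 9B 82.
Offset 11: leading byte 0xE4 = 11100100 → 3-byte char #4 = E4 A5 84.
Offset 14: leading byte 0xF0 = 11110000 → 4-byte char #5 = F0 A1 9A 9E.
Offset 18: leading byte 0xD9 = 11011001 → 2-byte char #6 = D9 82.
Offset 20: leading byte 0xF0 = 11110000 → 4-byte char #7 = F0 90 8C 88.
Leading byte 0xF0 = 11110000 matches 11110xxx → 4-byte sequence.
Byte 1: 0xF0 = 11110000, payload 000 (3 bits).
Byte 2: 0x90 = 10010000 (10xxxxxx ✓), payload 010000.
Byte 3: 0x8C = 10001100 (10xxxxxx ✓), payload 001100.
Byte 4: 0x88 = 10001000 (10xxxxxx ✓), payload 001000.
Concatenate: 000010000001100001000 = 0x10308 (21 bits → U+10308).

U+10308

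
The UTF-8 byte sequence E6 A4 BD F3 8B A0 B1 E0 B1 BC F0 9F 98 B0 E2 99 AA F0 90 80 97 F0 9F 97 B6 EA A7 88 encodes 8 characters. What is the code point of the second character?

U+CB831

Offset 0: leading byte 0xE6 = 11100110 → 3-byte char #1 = E6 A4 BD.
Offset 3: leading byte 0xF3 = 11110011 → 4-byte char #2 = F3 8B A0 B1.
Leading byte 0xF3 = 11110011 matches 11110xxx → 4-byte sequence.
Byte 1: 0xF3 = 11110011, payload 011 (3 bits).
Byte 2: 0x8B = 10001011 (10xxxxxx ✓), payload 001011.
Byte 3: 0xA0 = 10100000 (10xxxxxx ✓), payload 100000.
Byte 4: 0xB1 = 10110001 (10xxxxxx ✓), payload 110001.
Concatenate: 011001011100000110001 = 0xCB831 (21 bits → U+CB831).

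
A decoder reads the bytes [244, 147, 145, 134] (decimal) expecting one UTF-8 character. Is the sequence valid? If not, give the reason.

invalid (encodes a value above U+10FFFF)

Leading byte 0xF4 = 11110100 → 4-byte form.
Payload = 0x113446, which exceeds U+10FFFF, the maximum Unicode code point. (Leading bytes F5–FF, or F4 followed by ≥ 0x90, are invalid.)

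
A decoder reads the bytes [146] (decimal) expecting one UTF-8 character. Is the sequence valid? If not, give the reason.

Byte 0x92 = 10010010 has the form 10xxxxxx — a continuation byte — but there is no preceding leading byte.

invalid (continuation byte with no leading byte)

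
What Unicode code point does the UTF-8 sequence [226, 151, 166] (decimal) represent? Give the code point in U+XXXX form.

Leading byte 0xE2 = 11100010 matches 1110xxxx → 3-byte sequence.
Byte 1: 0xE2 = 11100010, payload 0010 (4 bits).
Byte 2: 0x97 = 10010111 (10xxxxxx ✓), payload 010111.
Byte 3: 0xA6 = 10100110 (10xxxxxx ✓), payload 100110.
Concatenate: 0010010111100110 = 0x25E6 (16 bits → U+25E6).

U+25E6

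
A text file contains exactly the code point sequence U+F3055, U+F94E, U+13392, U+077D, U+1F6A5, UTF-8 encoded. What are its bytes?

U+F3055: 4-byte form → F3 B3 81 95.
U+F94E: 3-byte form → EF A5 8E.
U+13392: 4-byte form → F0 93 8E 92.
U+077D: 2-byte form → DD BD.
U+1F6A5: 4-byte form → F0 9F 9A A5.
Concatenated (17 bytes): F3 B3 81 95 EF A5 8E F0 93 8E 92 DD BD F0 9F 9A A5.

F3 B3 81 95 EF A5 8E F0 93 8E 92 DD BD F0 9F 9A A5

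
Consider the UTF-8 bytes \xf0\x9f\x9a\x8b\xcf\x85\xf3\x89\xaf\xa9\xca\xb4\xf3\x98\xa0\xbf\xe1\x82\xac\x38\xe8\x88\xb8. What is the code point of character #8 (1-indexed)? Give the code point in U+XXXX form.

Offset 0: leading byte 0xF0 = 11110000 → 4-byte char #1 = F0 9F 9A 8B.
Offset 4: leading byte 0xCF = 11001111 → 2-byte char #2 = CF 85.
Offset 6: leading byte 0xF3 = 11110011 → 4-byte char #3 = F3 89 AF A9.
Offset 10: leading byte 0xCA = 11001010 → 2-byte char #4 = CA B4.
Offset 12: leading byte 0xF3 = 11110011 → 4-byte char #5 = F3 98 A0 BF.
Offset 16: leading byte 0xE1 = 11100001 → 3-byte char #6 = E1 82 AC.
Offset 19: leading byte 0x38 = 00111000 → 1-byte char #7 = 38.
Offset 20: leading byte 0xE8 = 11101000 → 3-byte char #8 = E8 88 B8.
Leading byte 0xE8 = 11101000 matches 1110xxxx → 3-byte sequence.
Byte 1: 0xE8 = 11101000, payload 1000 (4 bits).
Byte 2: 0x88 = 10001000 (10xxxxxx ✓), payload 001000.
Byte 3: 0xB8 = 10111000 (10xxxxxx ✓), payload 111000.
Concatenate: 1000001000111000 = 0x8238 (16 bits → U+8238).

U+8238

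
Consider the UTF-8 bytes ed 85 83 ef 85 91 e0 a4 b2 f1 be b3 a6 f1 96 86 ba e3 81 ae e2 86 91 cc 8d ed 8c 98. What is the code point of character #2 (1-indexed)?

Offset 0: leading byte 0xED = 11101101 → 3-byte char #1 = ED 85 83.
Offset 3: leading byte 0xEF = 11101111 → 3-byte char #2 = EF 85 91.
Leading byte 0xEF = 11101111 matches 1110xxxx → 3-byte sequence.
Byte 1: 0xEF = 11101111, payload 1111 (4 bits).
Byte 2: 0x85 = 10000101 (10xxxxxx ✓), payload 000101.
Byte 3: 0x91 = 10010001 (10xxxxxx ✓), payload 010001.
Concatenate: 1111000101010001 = 0xF151 (16 bits → U+F151).

U+F151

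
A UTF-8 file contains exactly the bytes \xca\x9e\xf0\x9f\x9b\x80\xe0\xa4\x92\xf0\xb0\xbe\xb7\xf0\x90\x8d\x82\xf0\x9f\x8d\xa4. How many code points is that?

Byte at offset 0: 0xCA = 11001010 → 2-byte char (#1). Advance 2.
Byte at offset 2: 0xF0 = 11110000 → 4-byte char (#2). Advance 4.
Byte at offset 6: 0xE0 = 11100000 → 3-byte char (#3). Advance 3.
Byte at offset 9: 0xF0 = 11110000 → 4-byte char (#4). Advance 4.
Byte at offset 13: 0xF0 = 11110000 → 4-byte char (#5). Advance 4.
Byte at offset 17: 0xF0 = 11110000 → 4-byte char (#6). Advance 4.
Reached end at offset 21 after 6 code points.

6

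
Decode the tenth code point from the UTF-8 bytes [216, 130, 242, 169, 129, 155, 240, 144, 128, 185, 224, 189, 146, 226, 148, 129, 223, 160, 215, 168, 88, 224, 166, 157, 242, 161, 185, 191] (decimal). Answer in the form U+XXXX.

Offset 0: leading byte 0xD8 = 11011000 → 2-byte char #1 = D8 82.
Offset 2: leading byte 0xF2 = 11110010 → 4-byte char #2 = F2 A9 81 9B.
Offset 6: leading byte 0xF0 = 11110000 → 4-byte char #3 = F0 90 80 B9.
Offset 10: leading byte 0xE0 = 11100000 → 3-byte char #4 = E0 BD 92.
Offset 13: leading byte 0xE2 = 11100010 → 3-byte char #5 = E2 94 81.
Offset 16: leading byte 0xDF = 11011111 → 2-byte char #6 = DF A0.
Offset 18: leading byte 0xD7 = 11010111 → 2-byte char #7 = D7 A8.
Offset 20: leading byte 0x58 = 01011000 → 1-byte char #8 = 58.
Offset 21: leading byte 0xE0 = 11100000 → 3-byte char #9 = E0 A6 9D.
Offset 24: leading byte 0xF2 = 11110010 → 4-byte char #10 = F2 A1 B9 BF.
Leading byte 0xF2 = 11110010 matches 11110xxx → 4-byte sequence.
Byte 1: 0xF2 = 11110010, payload 010 (3 bits).
Byte 2: 0xA1 = 10100001 (10xxxxxx ✓), payload 100001.
Byte 3: 0xB9 = 10111001 (10xxxxxx ✓), payload 111001.
Byte 4: 0xBF = 10111111 (10xxxxxx ✓), payload 111111.
Concatenate: 010100001111001111111 = 0xA1E7F (21 bits → U+A1E7F).

U+A1E7F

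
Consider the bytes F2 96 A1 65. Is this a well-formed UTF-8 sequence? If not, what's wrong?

Leading byte 0xF2 = 11110010 → 4-byte form.
Byte 4 is 0x65 = 01100101, which is not 10xxxxxx — expected a continuation byte.

invalid (non-continuation byte where continuation expected)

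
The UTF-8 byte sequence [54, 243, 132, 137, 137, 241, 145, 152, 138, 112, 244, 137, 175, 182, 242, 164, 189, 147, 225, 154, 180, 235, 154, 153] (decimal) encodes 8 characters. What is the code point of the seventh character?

U+16B4

Offset 0: leading byte 0x36 = 00110110 → 1-byte char #1 = 36.
Offset 1: leading byte 0xF3 = 11110011 → 4-byte char #2 = F3 84 89 89.
Offset 5: leading byte 0xF1 = 11110001 → 4-byte char #3 = F1 91 98 8A.
Offset 9: leading byte 0x70 = 01110000 → 1-byte char #4 = 70.
Offset 10: leading byte 0xF4 = 11110100 → 4-byte char #5 = F4 89 AF B6.
Offset 14: leading byte 0xF2 = 11110010 → 4-byte char #6 = F2 A4 BD 93.
Offset 18: leading byte 0xE1 = 11100001 → 3-byte char #7 = E1 9A B4.
Leading byte 0xE1 = 11100001 matches 1110xxxx → 3-byte sequence.
Byte 1: 0xE1 = 11100001, payload 0001 (4 bits).
Byte 2: 0x9A = 10011010 (10xxxxxx ✓), payload 011010.
Byte 3: 0xB4 = 10110100 (10xxxxxx ✓), payload 110100.
Concatenate: 0001011010110100 = 0x16B4 (16 bits → U+16B4).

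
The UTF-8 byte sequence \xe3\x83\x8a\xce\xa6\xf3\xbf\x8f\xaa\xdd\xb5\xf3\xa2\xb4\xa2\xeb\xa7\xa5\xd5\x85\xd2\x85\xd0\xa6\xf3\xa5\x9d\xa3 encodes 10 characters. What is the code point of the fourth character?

Offset 0: leading byte 0xE3 = 11100011 → 3-byte char #1 = E3 83 8A.
Offset 3: leading byte 0xCE = 11001110 → 2-byte char #2 = CE A6.
Offset 5: leading byte 0xF3 = 11110011 → 4-byte char #3 = F3 BF 8F AA.
Offset 9: leading byte 0xDD = 11011101 → 2-byte char #4 = DD B5.
Leading byte 0xDD = 11011101 matches 110xxxxx → 2-byte sequence.
Byte 1: 0xDD = 11011101, payload 11101 (5 bits).
Byte 2: 0xB5 = 10110101 (10xxxxxx ✓), payload 110101.
Concatenate: 11101110101 = 0x775 (11 bits → U+0775).

U+0775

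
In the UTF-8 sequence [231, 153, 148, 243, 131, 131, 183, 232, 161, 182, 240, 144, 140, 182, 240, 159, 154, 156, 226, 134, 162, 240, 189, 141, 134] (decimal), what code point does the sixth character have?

U+21A2

Offset 0: leading byte 0xE7 = 11100111 → 3-byte char #1 = E7 99 94.
Offset 3: leading byte 0xF3 = 11110011 → 4-byte char #2 = F3 83 83 B7.
Offset 7: leading byte 0xE8 = 11101000 → 3-byte char #3 = E8 A1 B6.
Offset 10: leading byte 0xF0 = 11110000 → 4-byte char #4 = F0 90 8C B6.
Offset 14: leading byte 0xF0 = 11110000 → 4-byte char #5 = F0 9F 9A 9C.
Offset 18: leading byte 0xE2 = 11100010 → 3-byte char #6 = E2 86 A2.
Leading byte 0xE2 = 11100010 matches 1110xxxx → 3-byte sequence.
Byte 1: 0xE2 = 11100010, payload 0010 (4 bits).
Byte 2: 0x86 = 10000110 (10xxxxxx ✓), payload 000110.
Byte 3: 0xA2 = 10100010 (10xxxxxx ✓), payload 100010.
Concatenate: 0010000110100010 = 0x21A2 (16 bits → U+21A2).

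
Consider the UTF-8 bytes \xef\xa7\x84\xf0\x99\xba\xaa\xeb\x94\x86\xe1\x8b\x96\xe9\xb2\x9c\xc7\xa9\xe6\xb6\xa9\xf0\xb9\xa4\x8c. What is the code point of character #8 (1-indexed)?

U+3990C

Offset 0: leading byte 0xEF = 11101111 → 3-byte char #1 = EF A7 84.
Offset 3: leading byte 0xF0 = 11110000 → 4-byte char #2 = F0 99 BA AA.
Offset 7: leading byte 0xEB = 11101011 → 3-byte char #3 = EB 94 86.
Offset 10: leading byte 0xE1 = 11100001 → 3-byte char #4 = E1 8B 96.
Offset 13: leading byte 0xE9 = 11101001 → 3-byte char #5 = E9 B2 9C.
Offset 16: leading byte 0xC7 = 11000111 → 2-byte char #6 = C7 A9.
Offset 18: leading byte 0xE6 = 11100110 → 3-byte char #7 = E6 B6 A9.
Offset 21: leading byte 0xF0 = 11110000 → 4-byte char #8 = F0 B9 A4 8C.
Leading byte 0xF0 = 11110000 matches 11110xxx → 4-byte sequence.
Byte 1: 0xF0 = 11110000, payload 000 (3 bits).
Byte 2: 0xB9 = 10111001 (10xxxxxx ✓), payload 111001.
Byte 3: 0xA4 = 10100100 (10xxxxxx ✓), payload 100100.
Byte 4: 0x8C = 10001100 (10xxxxxx ✓), payload 001100.
Concatenate: 000111001100100001100 = 0x3990C (21 bits → U+3990C).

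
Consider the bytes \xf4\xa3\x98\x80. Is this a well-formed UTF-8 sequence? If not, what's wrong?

invalid (encodes a value above U+10FFFF)

Leading byte 0xF4 = 11110100 → 4-byte form.
Payload = 0x123600, which exceeds U+10FFFF, the maximum Unicode code point. (Leading bytes F5–FF, or F4 followed by ≥ 0x90, are invalid.)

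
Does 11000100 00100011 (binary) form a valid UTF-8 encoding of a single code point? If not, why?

invalid (non-continuation byte where continuation expected)

Leading byte 0xC4 = 11000100 → 2-byte form.
Byte 2 is 0x23 = 00100011, which is not 10xxxxxx — expected a continuation byte.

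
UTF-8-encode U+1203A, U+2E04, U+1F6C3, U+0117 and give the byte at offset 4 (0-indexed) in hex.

U+1203A → 4-byte form F0 92 80 BA at offsets 0–3.
U+2E04 → 3-byte form E2 B8 84 at offsets 4–6.
Offset 4 falls in char 2's range; it's byte 1 of E2 B8 84 = 0xE2.

0xE2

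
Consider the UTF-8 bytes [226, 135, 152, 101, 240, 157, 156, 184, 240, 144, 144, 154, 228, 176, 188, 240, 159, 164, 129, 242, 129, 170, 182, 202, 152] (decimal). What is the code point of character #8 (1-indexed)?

Offset 0: leading byte 0xE2 = 11100010 → 3-byte char #1 = E2 87 98.
Offset 3: leading byte 0x65 = 01100101 → 1-byte char #2 = 65.
Offset 4: leading byte 0xF0 = 11110000 → 4-byte char #3 = F0 9D 9C B8.
Offset 8: leading byte 0xF0 = 11110000 → 4-byte char #4 = F0 90 90 9A.
Offset 12: leading byte 0xE4 = 11100100 → 3-byte char #5 = E4 B0 BC.
Offset 15: leading byte 0xF0 = 11110000 → 4-byte char #6 = F0 9F A4 81.
Offset 19: leading byte 0xF2 = 11110010 → 4-byte char #7 = F2 81 AA B6.
Offset 23: leading byte 0xCA = 11001010 → 2-byte char #8 = CA 98.
Leading byte 0xCA = 11001010 matches 110xxxxx → 2-byte sequence.
Byte 1: 0xCA = 11001010, payload 01010 (5 bits).
Byte 2: 0x98 = 10011000 (10xxxxxx ✓), payload 011000.
Concatenate: 01010011000 = 0x298 (11 bits → U+0298).

U+0298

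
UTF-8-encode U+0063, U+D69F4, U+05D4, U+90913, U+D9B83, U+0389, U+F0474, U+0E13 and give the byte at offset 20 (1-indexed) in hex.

1-indexed offset 20 is 0-indexed offset 19.
U+0063 → 1-byte form 63 at offsets 0–0.
U+D69F4 → 4-byte form F3 96 A7 B4 at offsets 1–4.
U+05D4 → 2-byte form D7 94 at offsets 5–6.
U+90913 → 4-byte form F2 90 A4 93 at offsets 7–10.
U+D9B83 → 4-byte form F3 99 AE 83 at offsets 11–14.
U+0389 → 2-byte form CE 89 at offsets 15–16.
U+F0474 → 4-byte form F3 B0 91 B4 at offsets 17–20.
Offset 19 falls in char 7's range; it's byte 3 of F3 B0 91 B4 = 0x91.

0x91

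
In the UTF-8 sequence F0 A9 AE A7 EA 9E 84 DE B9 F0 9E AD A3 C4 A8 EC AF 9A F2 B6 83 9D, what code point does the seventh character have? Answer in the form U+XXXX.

U+B60DD

Offset 0: leading byte 0xF0 = 11110000 → 4-byte char #1 = F0 A9 AE A7.
Offset 4: leading byte 0xEA = 11101010 → 3-byte char #2 = EA 9E 84.
Offset 7: leading byte 0xDE = 11011110 → 2-byte char #3 = DE B9.
Offset 9: leading byte 0xF0 = 11110000 → 4-byte char #4 = F0 9E AD A3.
Offset 13: leading byte 0xC4 = 11000100 → 2-byte char #5 = C4 A8.
Offset 15: leading byte 0xEC = 11101100 → 3-byte char #6 = EC AF 9A.
Offset 18: leading byte 0xF2 = 11110010 → 4-byte char #7 = F2 B6 83 9D.
Leading byte 0xF2 = 11110010 matches 11110xxx → 4-byte sequence.
Byte 1: 0xF2 = 11110010, payload 010 (3 bits).
Byte 2: 0xB6 = 10110110 (10xxxxxx ✓), payload 110110.
Byte 3: 0x83 = 10000011 (10xxxxxx ✓), payload 000011.
Byte 4: 0x9D = 10011101 (10xxxxxx ✓), payload 011101.
Concatenate: 010110110000011011101 = 0xB60DD (21 bits → U+B60DD).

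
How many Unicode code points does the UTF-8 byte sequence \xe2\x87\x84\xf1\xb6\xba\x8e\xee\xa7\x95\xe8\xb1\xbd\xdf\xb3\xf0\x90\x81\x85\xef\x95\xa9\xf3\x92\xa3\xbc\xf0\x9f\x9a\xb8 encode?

Byte at offset 0: 0xE2 = 11100010 → 3-byte char (#1). Advance 3.
Byte at offset 3: 0xF1 = 11110001 → 4-byte char (#2). Advance 4.
Byte at offset 7: 0xEE = 11101110 → 3-byte char (#3). Advance 3.
Byte at offset 10: 0xE8 = 11101000 → 3-byte char (#4). Advance 3.
Byte at offset 13: 0xDF = 11011111 → 2-byte char (#5). Advance 2.
Byte at offset 15: 0xF0 = 11110000 → 4-byte char (#6). Advance 4.
Byte at offset 19: 0xEF = 11101111 → 3-byte char (#7). Advance 3.
Byte at offset 22: 0xF3 = 11110011 → 4-byte char (#8). Advance 4.
Byte at offset 26: 0xF0 = 11110000 → 4-byte char (#9). Advance 4.
Reached end at offset 30 after 9 code points.

9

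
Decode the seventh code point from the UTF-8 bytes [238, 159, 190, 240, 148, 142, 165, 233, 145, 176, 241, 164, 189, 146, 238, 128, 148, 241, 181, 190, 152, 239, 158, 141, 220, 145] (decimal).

U+F78D

Offset 0: leading byte 0xEE = 11101110 → 3-byte char #1 = EE 9F BE.
Offset 3: leading byte 0xF0 = 11110000 → 4-byte char #2 = F0 94 8E A5.
Offset 7: leading byte 0xE9 = 11101001 → 3-byte char #3 = E9 91 B0.
Offset 10: leading byte 0xF1 = 11110001 → 4-byte char #4 = F1 A4 BD 92.
Offset 14: leading byte 0xEE = 11101110 → 3-byte char #5 = EE 80 94.
Offset 17: leading byte 0xF1 = 11110001 → 4-byte char #6 = F1 B5 BE 98.
Offset 21: leading byte 0xEF = 11101111 → 3-byte char #7 = EF 9E 8D.
Leading byte 0xEF = 11101111 matches 1110xxxx → 3-byte sequence.
Byte 1: 0xEF = 11101111, payload 1111 (4 bits).
Byte 2: 0x9E = 10011110 (10xxxxxx ✓), payload 011110.
Byte 3: 0x8D = 10001101 (10xxxxxx ✓), payload 001101.
Concatenate: 1111011110001101 = 0xF78D (16 bits → U+F78D).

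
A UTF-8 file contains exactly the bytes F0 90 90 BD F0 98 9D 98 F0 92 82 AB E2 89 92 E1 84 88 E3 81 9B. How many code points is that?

6

Byte at offset 0: 0xF0 = 11110000 → 4-byte char (#1). Advance 4.
Byte at offset 4: 0xF0 = 11110000 → 4-byte char (#2). Advance 4.
Byte at offset 8: 0xF0 = 11110000 → 4-byte char (#3). Advance 4.
Byte at offset 12: 0xE2 = 11100010 → 3-byte char (#4). Advance 3.
Byte at offset 15: 0xE1 = 11100001 → 3-byte char (#5). Advance 3.
Byte at offset 18: 0xE3 = 11100011 → 3-byte char (#6). Advance 3.
Reached end at offset 21 after 6 code points.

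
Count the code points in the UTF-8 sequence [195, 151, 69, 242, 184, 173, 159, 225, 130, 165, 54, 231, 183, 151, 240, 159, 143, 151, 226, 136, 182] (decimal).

Byte at offset 0: 0xC3 = 11000011 → 2-byte char (#1). Advance 2.
Byte at offset 2: 0x45 = 01000101 → 1-byte char (#2). Advance 1.
Byte at offset 3: 0xF2 = 11110010 → 4-byte char (#3). Advance 4.
Byte at offset 7: 0xE1 = 11100001 → 3-byte char (#4). Advance 3.
Byte at offset 10: 0x36 = 00110110 → 1-byte char (#5). Advance 1.
Byte at offset 11: 0xE7 = 11100111 → 3-byte char (#6). Advance 3.
Byte at offset 14: 0xF0 = 11110000 → 4-byte char (#7). Advance 4.
Byte at offset 18: 0xE2 = 11100010 → 3-byte char (#8). Advance 3.
Reached end at offset 21 after 8 code points.

8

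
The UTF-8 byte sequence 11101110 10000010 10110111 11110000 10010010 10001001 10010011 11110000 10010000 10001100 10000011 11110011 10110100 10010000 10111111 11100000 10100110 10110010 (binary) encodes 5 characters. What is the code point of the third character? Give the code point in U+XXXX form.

U+10303

Offset 0: leading byte 0xEE = 11101110 → 3-byte char #1 = EE 82 B7.
Offset 3: leading byte 0xF0 = 11110000 → 4-byte char #2 = F0 92 89 93.
Offset 7: leading byte 0xF0 = 11110000 → 4-byte char #3 = F0 90 8C 83.
Leading byte 0xF0 = 11110000 matches 11110xxx → 4-byte sequence.
Byte 1: 0xF0 = 11110000, payload 000 (3 bits).
Byte 2: 0x90 = 10010000 (10xxxxxx ✓), payload 010000.
Byte 3: 0x8C = 10001100 (10xxxxxx ✓), payload 001100.
Byte 4: 0x83 = 10000011 (10xxxxxx ✓), payload 000011.
Concatenate: 000010000001100000011 = 0x10303 (21 bits → U+10303).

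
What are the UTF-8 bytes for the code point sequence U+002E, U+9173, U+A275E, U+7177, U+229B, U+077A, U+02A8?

U+002E: 1-byte form → 2E.
U+9173: 3-byte form → E9 85 B3.
U+A275E: 4-byte form → F2 A2 9D 9E.
U+7177: 3-byte form → E7 85 B7.
U+229B: 3-byte form → E2 8A 9B.
U+077A: 2-byte form → DD BA.
U+02A8: 2-byte form → CA A8.
Concatenated (18 bytes): 2E E9 85 B3 F2 A2 9D 9E E7 85 B7 E2 8A 9B DD BA CA A8.

2E E9 85 B3 F2 A2 9D 9E E7 85 B7 E2 8A 9B DD BA CA A8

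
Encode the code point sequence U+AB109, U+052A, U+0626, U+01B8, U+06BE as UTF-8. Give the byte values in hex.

U+AB109: 4-byte form → F2 AB 84 89.
U+052A: 2-byte form → D4 AA.
U+0626: 2-byte form → D8 A6.
U+01B8: 2-byte form → C6 B8.
U+06BE: 2-byte form → DA BE.
Concatenated (12 bytes): F2 AB 84 89 D4 AA D8 A6 C6 B8 DA BE.

F2 AB 84 89 D4 AA D8 A6 C6 B8 DA BE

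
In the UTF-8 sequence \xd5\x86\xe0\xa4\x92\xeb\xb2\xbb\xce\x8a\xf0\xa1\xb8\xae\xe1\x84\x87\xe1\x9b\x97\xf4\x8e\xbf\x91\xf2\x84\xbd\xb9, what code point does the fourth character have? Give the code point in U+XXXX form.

Offset 0: leading byte 0xD5 = 11010101 → 2-byte char #1 = D5 86.
Offset 2: leading byte 0xE0 = 11100000 → 3-byte char #2 = E0 A4 92.
Offset 5: leading byte 0xEB = 11101011 → 3-byte char #3 = EB B2 BB.
Offset 8: leading byte 0xCE = 11001110 → 2-byte char #4 = CE 8A.
Leading byte 0xCE = 11001110 matches 110xxxxx → 2-byte sequence.
Byte 1: 0xCE = 11001110, payload 01110 (5 bits).
Byte 2: 0x8A = 10001010 (10xxxxxx ✓), payload 001010.
Concatenate: 01110001010 = 0x38A (11 bits → U+038A).

U+038A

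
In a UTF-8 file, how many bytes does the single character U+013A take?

U+013A = 0x13A. UTF-8 uses 1 byte below 0x80, 2 below 0x800, 3 below 0x10000, 4 up to 0x10FFFF. 0x13A is in U+0080–U+07FF → 2 bytes.

2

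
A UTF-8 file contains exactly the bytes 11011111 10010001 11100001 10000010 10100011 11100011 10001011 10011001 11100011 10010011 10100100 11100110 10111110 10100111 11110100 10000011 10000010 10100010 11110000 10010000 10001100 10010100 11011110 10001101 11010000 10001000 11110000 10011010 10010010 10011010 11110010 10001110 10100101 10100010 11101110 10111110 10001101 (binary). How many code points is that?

12

Byte at offset 0: 0xDF = 11011111 → 2-byte char (#1). Advance 2.
Byte at offset 2: 0xE1 = 11100001 → 3-byte char (#2). Advance 3.
Byte at offset 5: 0xE3 = 11100011 → 3-byte char (#3). Advance 3.
Byte at offset 8: 0xE3 = 11100011 → 3-byte char (#4). Advance 3.
Byte at offset 11: 0xE6 = 11100110 → 3-byte char (#5). Advance 3.
Byte at offset 14: 0xF4 = 11110100 → 4-byte char (#6). Advance 4.
Byte at offset 18: 0xF0 = 11110000 → 4-byte char (#7). Advance 4.
Byte at offset 22: 0xDE = 11011110 → 2-byte char (#8). Advance 2.
Byte at offset 24: 0xD0 = 11010000 → 2-byte char (#9). Advance 2.
Byte at offset 26: 0xF0 = 11110000 → 4-byte char (#10). Advance 4.
Byte at offset 30: 0xF2 = 11110010 → 4-byte char (#11). Advance 4.
Byte at offset 34: 0xEE = 11101110 → 3-byte char (#12). Advance 3.
Reached end at offset 37 after 12 code points.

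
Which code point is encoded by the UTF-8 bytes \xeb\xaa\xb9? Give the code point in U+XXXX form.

Leading byte 0xEB = 11101011 matches 1110xxxx → 3-byte sequence.
Byte 1: 0xEB = 11101011, payload 1011 (4 bits).
Byte 2: 0xAA = 10101010 (10xxxxxx ✓), payload 101010.
Byte 3: 0xB9 = 10111001 (10xxxxxx ✓), payload 111001.
Concatenate: 1011101010111001 = 0xBAB9 (16 bits → U+BAB9).

U+BAB9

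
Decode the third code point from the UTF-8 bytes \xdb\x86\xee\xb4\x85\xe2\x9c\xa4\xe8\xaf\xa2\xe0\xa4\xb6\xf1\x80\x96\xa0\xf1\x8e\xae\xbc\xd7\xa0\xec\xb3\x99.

Offset 0: leading byte 0xDB = 11011011 → 2-byte char #1 = DB 86.
Offset 2: leading byte 0xEE = 11101110 → 3-byte char #2 = EE B4 85.
Offset 5: leading byte 0xE2 = 11100010 → 3-byte char #3 = E2 9C A4.
Leading byte 0xE2 = 11100010 matches 1110xxxx → 3-byte sequence.
Byte 1: 0xE2 = 11100010, payload 0010 (4 bits).
Byte 2: 0x9C = 10011100 (10xxxxxx ✓), payload 011100.
Byte 3: 0xA4 = 10100100 (10xxxxxx ✓), payload 100100.
Concatenate: 0010011100100100 = 0x2724 (16 bits → U+2724).

U+2724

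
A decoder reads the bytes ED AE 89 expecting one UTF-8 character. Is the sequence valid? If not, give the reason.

invalid (encodes a surrogate (U+D800–U+DFFF))

Structurally a 3-byte sequence; payload = 0xDB89.
But 0xDB89 is in U+D800–U+DFFF, the surrogate range. Surrogates are not Unicode scalar values and are forbidden in UTF-8.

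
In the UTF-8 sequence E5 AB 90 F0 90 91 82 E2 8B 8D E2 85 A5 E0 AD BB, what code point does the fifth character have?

U+0B7B

Offset 0: leading byte 0xE5 = 11100101 → 3-byte char #1 = E5 AB 90.
Offset 3: leading byte 0xF0 = 11110000 → 4-byte char #2 = F0 90 91 82.
Offset 7: leading byte 0xE2 = 11100010 → 3-byte char #3 = E2 8B 8D.
Offset 10: leading byte 0xE2 = 11100010 → 3-byte char #4 = E2 85 A5.
Offset 13: leading byte 0xE0 = 11100000 → 3-byte char #5 = E0 AD BB.
Leading byte 0xE0 = 11100000 matches 1110xxxx → 3-byte sequence.
Byte 1: 0xE0 = 11100000, payload 0000 (4 bits).
Byte 2: 0xAD = 10101101 (10xxxxxx ✓), payload 101101.
Byte 3: 0xBB = 10111011 (10xxxxxx ✓), payload 111011.
Concatenate: 0000101101111011 = 0xB7B (16 bits → U+0B7B).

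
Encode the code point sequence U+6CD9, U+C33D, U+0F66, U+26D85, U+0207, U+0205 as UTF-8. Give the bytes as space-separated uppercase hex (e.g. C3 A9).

U+6CD9: 3-byte form → E6 B3 99.
U+C33D: 3-byte form → EC 8C BD.
U+0F66: 3-byte form → E0 BD A6.
U+26D85: 4-byte form → F0 A6 B6 85.
U+0207: 2-byte form → C8 87.
U+0205: 2-byte form → C8 85.
Concatenated (17 bytes): E6 B3 99 EC 8C BD E0 BD A6 F0 A6 B6 85 C8 87 C8 85.

E6 B3 99 EC 8C BD E0 BD A6 F0 A6 B6 85 C8 87 C8 85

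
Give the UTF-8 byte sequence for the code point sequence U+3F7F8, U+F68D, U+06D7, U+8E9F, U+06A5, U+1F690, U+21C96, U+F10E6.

U+3F7F8: 4-byte form → F0 BF 9F B8.
U+F68D: 3-byte form → EF 9A 8D.
U+06D7: 2-byte form → DB 97.
U+8E9F: 3-byte form → E8 BA 9F.
U+06A5: 2-byte form → DA A5.
U+1F690: 4-byte form → F0 9F 9A 90.
U+21C96: 4-byte form → F0 A1 B2 96.
U+F10E6: 4-byte form → F3 B1 83 A6.
Concatenated (26 bytes): F0 BF 9F B8 EF 9A 8D DB 97 E8 BA 9F DA A5 F0 9F 9A 90 F0 A1 B2 96 F3 B1 83 A6.

F0 BF 9F B8 EF 9A 8D DB 97 E8 BA 9F DA A5 F0 9F 9A 90 F0 A1 B2 96 F3 B1 83 A6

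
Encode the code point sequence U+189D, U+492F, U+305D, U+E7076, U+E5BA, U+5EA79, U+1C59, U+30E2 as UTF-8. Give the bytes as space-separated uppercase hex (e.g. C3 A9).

U+189D: 3-byte form → E1 A2 9D.
U+492F: 3-byte form → E4 A4 AF.
U+305D: 3-byte form → E3 81 9D.
U+E7076: 4-byte form → F3 A7 81 B6.
U+E5BA: 3-byte form → EE 96 BA.
U+5EA79: 4-byte form → F1 9E A9 B9.
U+1C59: 3-byte form → E1 B1 99.
U+30E2: 3-byte form → E3 83 A2.
Concatenated (26 bytes): E1 A2 9D E4 A4 AF E3 81 9D F3 A7 81 B6 EE 96 BA F1 9E A9 B9 E1 B1 99 E3 83 A2.

E1 A2 9D E4 A4 AF E3 81 9D F3 A7 81 B6 EE 96 BA F1 9E A9 B9 E1 B1 99 E3 83 A2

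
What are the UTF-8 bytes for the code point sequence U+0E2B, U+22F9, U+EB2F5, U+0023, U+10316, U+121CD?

E0 B8 AB E2 8B B9 F3 AB 8B B5 23 F0 90 8C 96 F0 92 87 8D

U+0E2B: 3-byte form → E0 B8 AB.
U+22F9: 3-byte form → E2 8B B9.
U+EB2F5: 4-byte form → F3 AB 8B B5.
U+0023: 1-byte form → 23.
U+10316: 4-byte form → F0 90 8C 96.
U+121CD: 4-byte form → F0 92 87 8D.
Concatenated (19 bytes): E0 B8 AB E2 8B B9 F3 AB 8B B5 23 F0 90 8C 96 F0 92 87 8D.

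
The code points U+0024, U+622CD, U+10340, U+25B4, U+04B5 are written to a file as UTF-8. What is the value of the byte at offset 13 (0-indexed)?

U+0024 → 1-byte form 24 at offsets 0–0.
U+622CD → 4-byte form F1 A2 8B 8D at offsets 1–4.
U+10340 → 4-byte form F0 90 8D 80 at offsets 5–8.
U+25B4 → 3-byte form E2 96 B4 at offsets 9–11.
U+04B5 → 2-byte form D2 B5 at offsets 12–13.
Offset 13 falls in char 5's range; it's byte 2 of D2 B5 = 0xB5.

0xB5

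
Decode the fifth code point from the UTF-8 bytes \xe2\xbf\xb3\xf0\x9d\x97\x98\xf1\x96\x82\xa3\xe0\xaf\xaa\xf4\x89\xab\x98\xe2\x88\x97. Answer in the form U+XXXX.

U+109AD8

Offset 0: leading byte 0xE2 = 11100010 → 3-byte char #1 = E2 BF B3.
Offset 3: leading byte 0xF0 = 11110000 → 4-byte char #2 = F0 9D 97 98.
Offset 7: leading byte 0xF1 = 11110001 → 4-byte char #3 = F1 96 82 A3.
Offset 11: leading byte 0xE0 = 11100000 → 3-byte char #4 = E0 AF AA.
Offset 14: leading byte 0xF4 = 11110100 → 4-byte char #5 = F4 89 AB 98.
Leading byte 0xF4 = 11110100 matches 11110xxx → 4-byte sequence.
Byte 1: 0xF4 = 11110100, payload 100 (3 bits).
Byte 2: 0x89 = 10001001 (10xxxxxx ✓), payload 001001.
Byte 3: 0xAB = 10101011 (10xxxxxx ✓), payload 101011.
Byte 4: 0x98 = 10011000 (10xxxxxx ✓), payload 011000.
Concatenate: 100001001101011011000 = 0x109AD8 (21 bits → U+109AD8).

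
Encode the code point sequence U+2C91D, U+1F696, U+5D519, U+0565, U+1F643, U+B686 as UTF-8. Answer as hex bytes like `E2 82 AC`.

F0 AC A4 9D F0 9F 9A 96 F1 9D 94 99 D5 A5 F0 9F 99 83 EB 9A 86

U+2C91D: 4-byte form → F0 AC A4 9D.
U+1F696: 4-byte form → F0 9F 9A 96.
U+5D519: 4-byte form → F1 9D 94 99.
U+0565: 2-byte form → D5 A5.
U+1F643: 4-byte form → F0 9F 99 83.
U+B686: 3-byte form → EB 9A 86.
Concatenated (21 bytes): F0 AC A4 9D F0 9F 9A 96 F1 9D 94 99 D5 A5 F0 9F 99 83 EB 9A 86.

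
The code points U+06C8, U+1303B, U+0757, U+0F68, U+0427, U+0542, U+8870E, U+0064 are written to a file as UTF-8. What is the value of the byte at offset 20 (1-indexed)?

1-indexed offset 20 is 0-indexed offset 19.
U+06C8 → 2-byte form DB 88 at offsets 0–1.
U+1303B → 4-byte form F0 93 80 BB at offsets 2–5.
U+0757 → 2-byte form DD 97 at offsets 6–7.
U+0F68 → 3-byte form E0 BD A8 at offsets 8–10.
U+0427 → 2-byte form D0 A7 at offsets 11–12.
U+0542 → 2-byte form D5 82 at offsets 13–14.
U+8870E → 4-byte form F2 88 9C 8E at offsets 15–18.
U+0064 → 1-byte form 64 at offsets 19–19.
Offset 19 falls in char 8's range; it's byte 1 of 64 = 0x64.

0x64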